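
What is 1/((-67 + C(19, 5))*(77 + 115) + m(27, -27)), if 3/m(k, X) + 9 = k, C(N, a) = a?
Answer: -6/71423 ≈ -8.4007e-5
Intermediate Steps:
m(k, X) = 3/(-9 + k)
1/((-67 + C(19, 5))*(77 + 115) + m(27, -27)) = 1/((-67 + 5)*(77 + 115) + 3/(-9 + 27)) = 1/(-62*192 + 3/18) = 1/(-11904 + 3*(1/18)) = 1/(-11904 + ⅙) = 1/(-71423/6) = -6/71423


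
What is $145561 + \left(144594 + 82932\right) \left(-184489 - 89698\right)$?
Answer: $-62384525801$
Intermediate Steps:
$145561 + \left(144594 + 82932\right) \left(-184489 - 89698\right) = 145561 + 227526 \left(-274187\right) = 145561 - 62384671362 = -62384525801$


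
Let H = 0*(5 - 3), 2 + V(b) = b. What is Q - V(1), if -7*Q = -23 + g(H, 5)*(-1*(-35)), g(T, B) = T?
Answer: 30/7 ≈ 4.2857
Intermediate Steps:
V(b) = -2 + b
H = 0 (H = 0*2 = 0)
Q = 23/7 (Q = -(-23 + 0*(-1*(-35)))/7 = -(-23 + 0*35)/7 = -(-23 + 0)/7 = -⅐*(-23) = 23/7 ≈ 3.2857)
Q - V(1) = 23/7 - (-2 + 1) = 23/7 - 1*(-1) = 23/7 + 1 = 30/7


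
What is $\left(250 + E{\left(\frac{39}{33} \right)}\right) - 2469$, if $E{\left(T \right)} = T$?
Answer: $- \frac{24396}{11} \approx -2217.8$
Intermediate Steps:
$\left(250 + E{\left(\frac{39}{33} \right)}\right) - 2469 = \left(250 + \frac{39}{33}\right) - 2469 = \left(250 + 39 \cdot \frac{1}{33}\right) - 2469 = \left(250 + \frac{13}{11}\right) - 2469 = \frac{2763}{11} - 2469 = - \frac{24396}{11}$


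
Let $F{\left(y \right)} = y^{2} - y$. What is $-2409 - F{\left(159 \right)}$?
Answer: $-27531$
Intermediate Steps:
$-2409 - F{\left(159 \right)} = -2409 - 159 \left(-1 + 159\right) = -2409 - 159 \cdot 158 = -2409 - 25122 = -27531$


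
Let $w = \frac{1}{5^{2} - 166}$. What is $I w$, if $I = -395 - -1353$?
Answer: $- \frac{958}{141} \approx -6.7943$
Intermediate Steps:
$I = 958$ ($I = -395 + 1353 = 958$)
$w = - \frac{1}{141}$ ($w = \frac{1}{25 - 166} = \frac{1}{-141} = - \frac{1}{141} \approx -0.0070922$)
$I w = 958 \left(- \frac{1}{141}\right) = - \frac{958}{141}$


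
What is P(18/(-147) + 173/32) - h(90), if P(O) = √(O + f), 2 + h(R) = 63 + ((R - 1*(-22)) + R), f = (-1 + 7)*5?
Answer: -263 + 5*√4426/56 ≈ -257.06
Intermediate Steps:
f = 30 (f = 6*5 = 30)
h(R) = 83 + 2*R (h(R) = -2 + (63 + ((R - 1*(-22)) + R)) = -2 + (63 + ((R + 22) + R)) = -2 + (63 + ((22 + R) + R)) = -2 + (63 + (22 + 2*R)) = -2 + (85 + 2*R) = 83 + 2*R)
P(O) = √(30 + O) (P(O) = √(O + 30) = √(30 + O))
P(18/(-147) + 173/32) - h(90) = √(30 + (18/(-147) + 173/32)) - (83 + 2*90) = √(30 + (18*(-1/147) + 173*(1/32))) - (83 + 180) = √(30 + (-6/49 + 173/32)) - 1*263 = √(30 + 8285/1568) - 263 = √(55325/1568) - 263 = 5*√4426/56 - 263 = -263 + 5*√4426/56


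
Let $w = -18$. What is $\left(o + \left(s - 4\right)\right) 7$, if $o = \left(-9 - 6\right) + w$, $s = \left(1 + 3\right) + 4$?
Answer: $-203$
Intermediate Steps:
$s = 8$ ($s = 4 + 4 = 8$)
$o = -33$ ($o = \left(-9 - 6\right) - 18 = -15 - 18 = -33$)
$\left(o + \left(s - 4\right)\right) 7 = \left(-33 + \left(8 - 4\right)\right) 7 = \left(-33 + 4\right) 7 = \left(-29\right) 7 = -203$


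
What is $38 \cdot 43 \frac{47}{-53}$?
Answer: $- \frac{76798}{53} \approx -1449.0$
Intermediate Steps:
$38 \cdot 43 \frac{47}{-53} = 1634 \cdot 47 \left(- \frac{1}{53}\right) = 1634 \left(- \frac{47}{53}\right) = - \frac{76798}{53}$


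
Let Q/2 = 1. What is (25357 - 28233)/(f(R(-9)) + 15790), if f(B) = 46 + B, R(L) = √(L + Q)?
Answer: -45544336/250778903 + 2876*I*√7/250778903 ≈ -0.18161 + 3.0342e-5*I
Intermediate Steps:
Q = 2 (Q = 2*1 = 2)
R(L) = √(2 + L) (R(L) = √(L + 2) = √(2 + L))
(25357 - 28233)/(f(R(-9)) + 15790) = (25357 - 28233)/((46 + √(2 - 9)) + 15790) = -2876/((46 + √(-7)) + 15790) = -2876/((46 + I*√7) + 15790) = -2876/(15836 + I*√7)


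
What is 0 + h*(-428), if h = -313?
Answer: 133964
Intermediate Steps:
0 + h*(-428) = 0 - 313*(-428) = 0 + 133964 = 133964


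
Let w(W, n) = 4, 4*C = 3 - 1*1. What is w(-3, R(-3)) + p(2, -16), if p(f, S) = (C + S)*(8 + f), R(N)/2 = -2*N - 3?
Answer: -151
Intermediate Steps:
R(N) = -6 - 4*N (R(N) = 2*(-2*N - 3) = 2*(-3 - 2*N) = -6 - 4*N)
C = ½ (C = (3 - 1*1)/4 = (3 - 1)/4 = (¼)*2 = ½ ≈ 0.50000)
p(f, S) = (½ + S)*(8 + f)
w(-3, R(-3)) + p(2, -16) = 4 + (4 + (½)*2 + 8*(-16) - 16*2) = 4 + (4 + 1 - 128 - 32) = 4 - 155 = -151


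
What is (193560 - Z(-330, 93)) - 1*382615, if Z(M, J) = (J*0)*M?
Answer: -189055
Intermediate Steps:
Z(M, J) = 0 (Z(M, J) = 0*M = 0)
(193560 - Z(-330, 93)) - 1*382615 = (193560 - 1*0) - 1*382615 = (193560 + 0) - 382615 = 193560 - 382615 = -189055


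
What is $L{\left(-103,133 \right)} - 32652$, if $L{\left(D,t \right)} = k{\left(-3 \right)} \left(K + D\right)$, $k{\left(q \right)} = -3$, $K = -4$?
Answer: $-32331$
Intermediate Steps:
$L{\left(D,t \right)} = 12 - 3 D$ ($L{\left(D,t \right)} = - 3 \left(-4 + D\right) = 12 - 3 D$)
$L{\left(-103,133 \right)} - 32652 = \left(12 - -309\right) - 32652 = \left(12 + 309\right) - 32652 = 321 - 32652 = -32331$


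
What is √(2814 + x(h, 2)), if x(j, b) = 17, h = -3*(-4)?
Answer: √2831 ≈ 53.207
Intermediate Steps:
h = 12
√(2814 + x(h, 2)) = √(2814 + 17) = √2831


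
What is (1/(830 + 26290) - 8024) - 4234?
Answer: -332436959/27120 ≈ -12258.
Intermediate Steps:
(1/(830 + 26290) - 8024) - 4234 = (1/27120 - 8024) - 4234 = -217610879/27120 - 4234 = -332436959/27120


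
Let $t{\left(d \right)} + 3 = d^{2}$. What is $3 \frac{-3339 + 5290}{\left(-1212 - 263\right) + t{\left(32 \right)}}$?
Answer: $- \frac{5853}{454} \approx -12.892$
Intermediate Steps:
$t{\left(d \right)} = -3 + d^{2}$
$3 \frac{-3339 + 5290}{\left(-1212 - 263\right) + t{\left(32 \right)}} = 3 \frac{-3339 + 5290}{\left(-1212 - 263\right) - \left(3 - 32^{2}\right)} = 3 \frac{1951}{-1475 + \left(-3 + 1024\right)} = 3 \frac{1951}{-1475 + 1021} = 3 \frac{1951}{-454} = 3 \cdot 1951 \left(- \frac{1}{454}\right) = 3 \left(- \frac{1951}{454}\right) = - \frac{5853}{454}$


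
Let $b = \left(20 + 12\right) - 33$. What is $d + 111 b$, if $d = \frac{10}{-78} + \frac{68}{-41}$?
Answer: $- \frac{180346}{1599} \approx -112.79$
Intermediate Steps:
$b = -1$ ($b = 32 - 33 = -1$)
$d = - \frac{2857}{1599}$ ($d = 10 \left(- \frac{1}{78}\right) + 68 \left(- \frac{1}{41}\right) = - \frac{5}{39} - \frac{68}{41} = - \frac{2857}{1599} \approx -1.7867$)
$d + 111 b = - \frac{2857}{1599} + 111 \left(-1\right) = - \frac{2857}{1599} - 111 = - \frac{180346}{1599}$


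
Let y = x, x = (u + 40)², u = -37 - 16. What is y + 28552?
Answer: 28721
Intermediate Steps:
u = -53
x = 169 (x = (-53 + 40)² = (-13)² = 169)
y = 169
y + 28552 = 169 + 28552 = 28721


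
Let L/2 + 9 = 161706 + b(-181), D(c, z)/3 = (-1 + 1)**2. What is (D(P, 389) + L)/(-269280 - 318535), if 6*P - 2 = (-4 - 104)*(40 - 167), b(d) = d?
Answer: -323032/587815 ≈ -0.54955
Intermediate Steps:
P = 6859/3 (P = 1/3 + ((-4 - 104)*(40 - 167))/6 = 1/3 + (-108*(-127))/6 = 1/3 + (1/6)*13716 = 1/3 + 2286 = 6859/3 ≈ 2286.3)
D(c, z) = 0 (D(c, z) = 3*(-1 + 1)**2 = 3*0**2 = 3*0 = 0)
L = 323032 (L = -18 + 2*(161706 - 181) = -18 + 2*161525 = -18 + 323050 = 323032)
(D(P, 389) + L)/(-269280 - 318535) = (0 + 323032)/(-269280 - 318535) = 323032/(-587815) = 323032*(-1/587815) = -323032/587815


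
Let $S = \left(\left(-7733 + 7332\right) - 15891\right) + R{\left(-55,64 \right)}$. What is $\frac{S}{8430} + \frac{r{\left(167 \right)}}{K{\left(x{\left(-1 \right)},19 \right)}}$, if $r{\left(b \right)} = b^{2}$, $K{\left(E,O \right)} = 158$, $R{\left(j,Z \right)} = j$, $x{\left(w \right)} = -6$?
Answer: $\frac{19376787}{110995} \approx 174.57$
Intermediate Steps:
$S = -16347$ ($S = \left(\left(-7733 + 7332\right) - 15891\right) - 55 = \left(-401 - 15891\right) - 55 = -16292 - 55 = -16347$)
$\frac{S}{8430} + \frac{r{\left(167 \right)}}{K{\left(x{\left(-1 \right)},19 \right)}} = - \frac{16347}{8430} + \frac{167^{2}}{158} = \left(-16347\right) \frac{1}{8430} + 27889 \cdot \frac{1}{158} = - \frac{5449}{2810} + \frac{27889}{158} = \frac{19376787}{110995}$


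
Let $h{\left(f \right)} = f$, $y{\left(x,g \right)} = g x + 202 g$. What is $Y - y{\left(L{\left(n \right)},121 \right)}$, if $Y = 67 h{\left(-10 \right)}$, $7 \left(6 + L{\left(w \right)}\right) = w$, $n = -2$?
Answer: $- \frac{170460}{7} \approx -24351.0$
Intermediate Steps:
$L{\left(w \right)} = -6 + \frac{w}{7}$
$y{\left(x,g \right)} = 202 g + g x$
$Y = -670$ ($Y = 67 \left(-10\right) = -670$)
$Y - y{\left(L{\left(n \right)},121 \right)} = -670 - 121 \left(202 + \left(-6 + \frac{1}{7} \left(-2\right)\right)\right) = -670 - 121 \left(202 - \frac{44}{7}\right) = -670 - 121 \cdot \frac{1370}{7} = -670 - \frac{165770}{7} = - \frac{170460}{7}$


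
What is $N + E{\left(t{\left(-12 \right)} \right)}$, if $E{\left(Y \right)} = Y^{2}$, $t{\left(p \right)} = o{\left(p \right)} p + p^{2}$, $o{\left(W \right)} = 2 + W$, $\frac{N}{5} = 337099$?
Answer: $1755191$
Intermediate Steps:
$N = 1685495$ ($N = 5 \cdot 337099 = 1685495$)
$t{\left(p \right)} = p^{2} + p \left(2 + p\right)$ ($t{\left(p \right)} = \left(2 + p\right) p + p^{2} = p \left(2 + p\right) + p^{2} = p^{2} + p \left(2 + p\right)$)
$N + E{\left(t{\left(-12 \right)} \right)} = 1685495 + \left(2 \left(-12\right) \left(1 - 12\right)\right)^{2} = 1685495 + \left(2 \left(-12\right) \left(-11\right)\right)^{2} = 1685495 + 264^{2} = 1685495 + 69696 = 1755191$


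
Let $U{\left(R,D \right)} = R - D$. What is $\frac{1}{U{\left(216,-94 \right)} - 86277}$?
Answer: $- \frac{1}{85967} \approx -1.1632 \cdot 10^{-5}$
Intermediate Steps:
$\frac{1}{U{\left(216,-94 \right)} - 86277} = \frac{1}{\left(216 - -94\right) - 86277} = \frac{1}{\left(216 + 94\right) - 86277} = \frac{1}{310 - 86277} = \frac{1}{-85967} = - \frac{1}{85967}$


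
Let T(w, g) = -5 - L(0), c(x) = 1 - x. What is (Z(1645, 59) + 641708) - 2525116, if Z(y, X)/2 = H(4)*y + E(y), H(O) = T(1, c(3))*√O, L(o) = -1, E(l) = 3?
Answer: -1909722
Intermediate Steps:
T(w, g) = -4 (T(w, g) = -5 - 1*(-1) = -5 + 1 = -4)
H(O) = -4*√O
Z(y, X) = 6 - 16*y (Z(y, X) = 2*((-4*√4)*y + 3) = 2*((-4*2)*y + 3) = 2*(-8*y + 3) = 2*(3 - 8*y) = 6 - 16*y)
(Z(1645, 59) + 641708) - 2525116 = ((6 - 16*1645) + 641708) - 2525116 = ((6 - 26320) + 641708) - 2525116 = (-26314 + 641708) - 2525116 = 615394 - 2525116 = -1909722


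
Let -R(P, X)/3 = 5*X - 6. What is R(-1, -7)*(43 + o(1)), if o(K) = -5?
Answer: 4674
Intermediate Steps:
R(P, X) = 18 - 15*X (R(P, X) = -3*(5*X - 6) = -3*(-6 + 5*X) = 18 - 15*X)
R(-1, -7)*(43 + o(1)) = (18 - 15*(-7))*(43 - 5) = (18 + 105)*38 = 123*38 = 4674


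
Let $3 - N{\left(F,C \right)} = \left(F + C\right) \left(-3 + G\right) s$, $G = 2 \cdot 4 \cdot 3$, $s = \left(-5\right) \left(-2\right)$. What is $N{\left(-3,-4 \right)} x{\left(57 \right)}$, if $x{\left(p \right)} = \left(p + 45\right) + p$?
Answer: $234207$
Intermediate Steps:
$s = 10$
$G = 24$ ($G = 8 \cdot 3 = 24$)
$x{\left(p \right)} = 45 + 2 p$ ($x{\left(p \right)} = \left(45 + p\right) + p = 45 + 2 p$)
$N{\left(F,C \right)} = 3 - 210 C - 210 F$ ($N{\left(F,C \right)} = 3 - \left(F + C\right) \left(-3 + 24\right) 10 = 3 - \left(C + F\right) 21 \cdot 10 = 3 - \left(21 C + 21 F\right) 10 = 3 - \left(210 C + 210 F\right) = 3 - 210 C - 210 F$)
$N{\left(-3,-4 \right)} x{\left(57 \right)} = \left(3 - -840 - -630\right) \left(45 + 2 \cdot 57\right) = \left(3 + 840 + 630\right) \left(45 + 114\right) = 1473 \cdot 159 = 234207$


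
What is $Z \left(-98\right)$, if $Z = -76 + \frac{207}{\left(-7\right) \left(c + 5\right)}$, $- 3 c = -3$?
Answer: $7931$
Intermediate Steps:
$c = 1$ ($c = \left(- \frac{1}{3}\right) \left(-3\right) = 1$)
$Z = - \frac{1133}{14}$ ($Z = -76 + \frac{207}{\left(-7\right) \left(1 + 5\right)} = -76 + \frac{207}{\left(-7\right) 6} = -76 + \frac{207}{-42} = -76 + 207 \left(- \frac{1}{42}\right) = -76 - \frac{69}{14} = - \frac{1133}{14} \approx -80.929$)
$Z \left(-98\right) = \left(- \frac{1133}{14}\right) \left(-98\right) = 7931$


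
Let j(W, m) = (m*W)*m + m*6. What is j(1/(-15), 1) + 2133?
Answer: 32084/15 ≈ 2138.9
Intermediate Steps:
j(W, m) = 6*m + W*m² (j(W, m) = (W*m)*m + 6*m = W*m² + 6*m = 6*m + W*m²)
j(1/(-15), 1) + 2133 = 1*(6 + 1/(-15)) + 2133 = 1*(6 - 1/15*1) + 2133 = 1*(6 - 1/15) + 2133 = 1*(89/15) + 2133 = 89/15 + 2133 = 32084/15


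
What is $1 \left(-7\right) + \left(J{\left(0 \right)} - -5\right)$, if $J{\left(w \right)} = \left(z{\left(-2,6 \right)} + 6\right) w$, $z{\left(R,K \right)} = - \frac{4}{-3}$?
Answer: $-2$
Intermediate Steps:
$z{\left(R,K \right)} = \frac{4}{3}$ ($z{\left(R,K \right)} = \left(-4\right) \left(- \frac{1}{3}\right) = \frac{4}{3}$)
$J{\left(w \right)} = \frac{22 w}{3}$ ($J{\left(w \right)} = \left(\frac{4}{3} + 6\right) w = \frac{22 w}{3}$)
$1 \left(-7\right) + \left(J{\left(0 \right)} - -5\right) = 1 \left(-7\right) + \left(\frac{22}{3} \cdot 0 - -5\right) = -7 + \left(0 + 5\right) = -7 + 5 = -2$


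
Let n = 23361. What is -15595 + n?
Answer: 7766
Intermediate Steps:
-15595 + n = -15595 + 23361 = 7766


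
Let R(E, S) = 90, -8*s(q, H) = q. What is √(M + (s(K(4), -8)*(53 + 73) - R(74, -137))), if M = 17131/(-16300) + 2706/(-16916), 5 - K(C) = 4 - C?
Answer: I*√8076063502519198/6893270 ≈ 13.037*I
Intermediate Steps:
K(C) = 1 + C (K(C) = 5 - (4 - C) = 5 + (-4 + C) = 1 + C)
s(q, H) = -q/8
M = -83473949/68932700 (M = 17131*(-1/16300) + 2706*(-1/16916) = -17131/16300 - 1353/8458 = -83473949/68932700 ≈ -1.2109)
√(M + (s(K(4), -8)*(53 + 73) - R(74, -137))) = √(-83473949/68932700 + ((-(1 + 4)/8)*(53 + 73) - 1*90)) = √(-83473949/68932700 + (-⅛*5*126 - 90)) = √(-83473949/68932700 + (-5/8*126 - 90)) = √(-83473949/68932700 + (-315/4 - 90)) = √(-83473949/68932700 - 675/4) = √(-5857933537/34466350) = I*√8076063502519198/6893270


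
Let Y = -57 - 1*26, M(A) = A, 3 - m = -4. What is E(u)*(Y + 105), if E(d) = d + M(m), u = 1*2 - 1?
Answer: 176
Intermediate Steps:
m = 7 (m = 3 - 1*(-4) = 3 + 4 = 7)
u = 1 (u = 2 - 1 = 1)
Y = -83 (Y = -57 - 26 = -83)
E(d) = 7 + d (E(d) = d + 7 = 7 + d)
E(u)*(Y + 105) = (7 + 1)*(-83 + 105) = 8*22 = 176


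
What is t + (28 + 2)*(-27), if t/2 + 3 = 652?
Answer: 488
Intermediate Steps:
t = 1298 (t = -6 + 2*652 = -6 + 1304 = 1298)
t + (28 + 2)*(-27) = 1298 + (28 + 2)*(-27) = 1298 + 30*(-27) = 1298 - 810 = 488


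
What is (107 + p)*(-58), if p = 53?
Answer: -9280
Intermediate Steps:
(107 + p)*(-58) = (107 + 53)*(-58) = 160*(-58) = -9280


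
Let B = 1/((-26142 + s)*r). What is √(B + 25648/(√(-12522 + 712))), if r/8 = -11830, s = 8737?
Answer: √(9763327 - 34926108744974720*I*√11810)/126815780 ≈ 10.863 - 10.863*I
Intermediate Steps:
r = -94640 (r = 8*(-11830) = -94640)
B = 1/1647209200 (B = 1/((-26142 + 8737)*(-94640)) = -1/94640/(-17405) = -1/17405*(-1/94640) = 1/1647209200 ≈ 6.0709e-10)
√(B + 25648/(√(-12522 + 712))) = √(1/1647209200 + 25648/(√(-12522 + 712))) = √(1/1647209200 + 25648/(√(-11810))) = √(1/1647209200 + 25648/((I*√11810))) = √(1/1647209200 + 25648*(-I*√11810/11810)) = √(1/1647209200 - 12824*I*√11810/5905)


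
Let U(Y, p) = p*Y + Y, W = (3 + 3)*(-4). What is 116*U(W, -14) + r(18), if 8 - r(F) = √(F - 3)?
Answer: 36200 - √15 ≈ 36196.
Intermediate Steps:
r(F) = 8 - √(-3 + F) (r(F) = 8 - √(F - 3) = 8 - √(-3 + F))
W = -24 (W = 6*(-4) = -24)
U(Y, p) = Y + Y*p (U(Y, p) = Y*p + Y = Y + Y*p)
116*U(W, -14) + r(18) = 116*(-24*(1 - 14)) + (8 - √(-3 + 18)) = 116*(-24*(-13)) + (8 - √15) = 116*312 + (8 - √15) = 36192 + (8 - √15) = 36200 - √15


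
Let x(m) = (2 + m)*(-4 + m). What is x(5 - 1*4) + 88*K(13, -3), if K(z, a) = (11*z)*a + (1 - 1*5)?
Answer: -38113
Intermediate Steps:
K(z, a) = -4 + 11*a*z (K(z, a) = 11*a*z + (1 - 5) = 11*a*z - 4 = -4 + 11*a*z)
x(m) = (-4 + m)*(2 + m)
x(5 - 1*4) + 88*K(13, -3) = (-8 + (5 - 1*4)² - 2*(5 - 1*4)) + 88*(-4 + 11*(-3)*13) = (-8 + (5 - 4)² - 2*(5 - 4)) + 88*(-4 - 429) = (-8 + 1² - 2*1) + 88*(-433) = (-8 + 1 - 2) - 38104 = -9 - 38104 = -38113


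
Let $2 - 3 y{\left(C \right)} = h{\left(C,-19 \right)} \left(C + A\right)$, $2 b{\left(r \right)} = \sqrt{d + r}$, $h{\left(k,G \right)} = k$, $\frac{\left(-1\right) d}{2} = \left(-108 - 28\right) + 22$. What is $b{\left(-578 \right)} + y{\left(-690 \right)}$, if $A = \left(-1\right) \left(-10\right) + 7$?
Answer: $- \frac{464368}{3} + \frac{5 i \sqrt{14}}{2} \approx -1.5479 \cdot 10^{5} + 9.3541 i$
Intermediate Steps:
$d = 228$ ($d = - 2 \left(\left(-108 - 28\right) + 22\right) = - 2 \left(-136 + 22\right) = \left(-2\right) \left(-114\right) = 228$)
$b{\left(r \right)} = \frac{\sqrt{228 + r}}{2}$
$A = 17$ ($A = 10 + 7 = 17$)
$y{\left(C \right)} = \frac{2}{3} - \frac{C \left(17 + C\right)}{3}$ ($y{\left(C \right)} = \frac{2}{3} - \frac{C \left(C + 17\right)}{3} = \frac{2}{3} - \frac{C \left(17 + C\right)}{3}$)
$b{\left(-578 \right)} + y{\left(-690 \right)} = \frac{\sqrt{228 - 578}}{2} - \left(- \frac{11732}{3} + 158700\right) = \frac{\sqrt{-350}}{2} + \left(\frac{2}{3} + 3910 - 158700\right) = \frac{5 i \sqrt{14}}{2} + \left(\frac{2}{3} + 3910 - 158700\right) = \frac{5 i \sqrt{14}}{2} - \frac{464368}{3} = - \frac{464368}{3} + \frac{5 i \sqrt{14}}{2}$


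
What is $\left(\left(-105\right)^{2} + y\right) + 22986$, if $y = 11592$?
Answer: $45603$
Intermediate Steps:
$\left(\left(-105\right)^{2} + y\right) + 22986 = \left(\left(-105\right)^{2} + 11592\right) + 22986 = \left(11025 + 11592\right) + 22986 = 22617 + 22986 = 45603$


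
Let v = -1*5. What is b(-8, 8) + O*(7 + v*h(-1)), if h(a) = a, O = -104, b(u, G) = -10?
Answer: -1258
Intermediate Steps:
v = -5
b(-8, 8) + O*(7 + v*h(-1)) = -10 - 104*(7 - 5*(-1)) = -10 - 104*(7 + 5) = -10 - 104*12 = -10 - 1248 = -1258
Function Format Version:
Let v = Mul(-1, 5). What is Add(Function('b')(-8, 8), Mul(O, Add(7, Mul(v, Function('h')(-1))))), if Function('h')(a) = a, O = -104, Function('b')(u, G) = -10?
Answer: -1258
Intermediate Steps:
v = -5
Add(Function('b')(-8, 8), Mul(O, Add(7, Mul(v, Function('h')(-1))))) = Add(-10, Mul(-104, Add(7, Mul(-5, -1)))) = Add(-10, Mul(-104, Add(7, 5))) = Add(-10, Mul(-104, 12)) = Add(-10, -1248) = -1258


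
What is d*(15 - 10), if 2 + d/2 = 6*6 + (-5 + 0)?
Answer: 290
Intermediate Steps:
d = 58 (d = -4 + 2*(6*6 + (-5 + 0)) = -4 + 2*(36 - 5) = -4 + 2*31 = -4 + 62 = 58)
d*(15 - 10) = 58*(15 - 10) = 58*5 = 290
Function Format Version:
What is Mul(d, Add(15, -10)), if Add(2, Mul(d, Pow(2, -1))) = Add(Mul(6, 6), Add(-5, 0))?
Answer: 290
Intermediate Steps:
d = 58 (d = Add(-4, Mul(2, Add(Mul(6, 6), Add(-5, 0)))) = Add(-4, Mul(2, Add(36, -5))) = Add(-4, Mul(2, 31)) = Add(-4, 62) = 58)
Mul(d, Add(15, -10)) = Mul(58, Add(15, -10)) = Mul(58, 5) = 290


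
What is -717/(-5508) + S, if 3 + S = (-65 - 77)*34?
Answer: -8869477/1836 ≈ -4830.9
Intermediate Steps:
S = -4831 (S = -3 + (-65 - 77)*34 = -3 - 142*34 = -3 - 4828 = -4831)
-717/(-5508) + S = -717/(-5508) - 4831 = -717*(-1/5508) - 4831 = 239/1836 - 4831 = -8869477/1836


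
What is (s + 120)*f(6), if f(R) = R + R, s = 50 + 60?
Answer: 2760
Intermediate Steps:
s = 110
f(R) = 2*R
(s + 120)*f(6) = (110 + 120)*(2*6) = 230*12 = 2760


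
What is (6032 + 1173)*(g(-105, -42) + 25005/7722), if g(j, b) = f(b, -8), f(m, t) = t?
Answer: -8028335/234 ≈ -34309.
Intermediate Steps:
g(j, b) = -8
(6032 + 1173)*(g(-105, -42) + 25005/7722) = (6032 + 1173)*(-8 + 25005/7722) = 7205*(-8 + 25005*(1/7722)) = 7205*(-8 + 8335/2574) = 7205*(-12257/2574) = -8028335/234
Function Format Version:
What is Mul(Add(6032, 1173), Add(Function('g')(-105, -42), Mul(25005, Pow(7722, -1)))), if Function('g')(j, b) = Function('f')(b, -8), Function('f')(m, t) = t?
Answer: Rational(-8028335, 234) ≈ -34309.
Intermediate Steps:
Function('g')(j, b) = -8
Mul(Add(6032, 1173), Add(Function('g')(-105, -42), Mul(25005, Pow(7722, -1)))) = Mul(Add(6032, 1173), Add(-8, Mul(25005, Pow(7722, -1)))) = Mul(7205, Add(-8, Mul(25005, Rational(1, 7722)))) = Mul(7205, Add(-8, Rational(8335, 2574))) = Mul(7205, Rational(-12257, 2574)) = Rational(-8028335, 234)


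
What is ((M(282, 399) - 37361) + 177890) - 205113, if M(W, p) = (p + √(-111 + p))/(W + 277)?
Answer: -36102057/559 + 12*√2/559 ≈ -64583.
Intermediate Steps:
M(W, p) = (p + √(-111 + p))/(277 + W)
((M(282, 399) - 37361) + 177890) - 205113 = (((399 + √(-111 + 399))/(277 + 282) - 37361) + 177890) - 205113 = (((399 + √288)/559 - 37361) + 177890) - 205113 = (((399 + 12*√2)/559 - 37361) + 177890) - 205113 = (((399/559 + 12*√2/559) - 37361) + 177890) - 205113 = ((-20884400/559 + 12*√2/559) + 177890) - 205113 = (78556110/559 + 12*√2/559) - 205113 = -36102057/559 + 12*√2/559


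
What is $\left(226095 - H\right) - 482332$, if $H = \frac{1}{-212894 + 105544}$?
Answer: $- \frac{27507041949}{107350} \approx -2.5624 \cdot 10^{5}$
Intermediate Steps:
$H = - \frac{1}{107350}$ ($H = \frac{1}{-107350} = - \frac{1}{107350} \approx -9.3153 \cdot 10^{-6}$)
$\left(226095 - H\right) - 482332 = \left(226095 - - \frac{1}{107350}\right) - 482332 = \left(226095 + \frac{1}{107350}\right) - 482332 = \frac{24271298251}{107350} - 482332 = - \frac{27507041949}{107350}$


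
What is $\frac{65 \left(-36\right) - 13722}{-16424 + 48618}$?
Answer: $- \frac{8031}{16097} \approx -0.49891$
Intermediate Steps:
$\frac{65 \left(-36\right) - 13722}{-16424 + 48618} = \frac{-2340 - 13722}{32194} = \left(-16062\right) \frac{1}{32194} = - \frac{8031}{16097}$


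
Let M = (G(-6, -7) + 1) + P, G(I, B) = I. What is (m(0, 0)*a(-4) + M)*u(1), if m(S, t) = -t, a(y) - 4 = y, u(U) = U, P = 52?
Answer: 47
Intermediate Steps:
a(y) = 4 + y
M = 47 (M = (-6 + 1) + 52 = -5 + 52 = 47)
(m(0, 0)*a(-4) + M)*u(1) = ((-1*0)*(4 - 4) + 47)*1 = (0*0 + 47)*1 = (0 + 47)*1 = 47*1 = 47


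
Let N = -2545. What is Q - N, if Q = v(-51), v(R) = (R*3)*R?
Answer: 10348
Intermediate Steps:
v(R) = 3*R**2 (v(R) = (3*R)*R = 3*R**2)
Q = 7803 (Q = 3*(-51)**2 = 3*2601 = 7803)
Q - N = 7803 - 1*(-2545) = 7803 + 2545 = 10348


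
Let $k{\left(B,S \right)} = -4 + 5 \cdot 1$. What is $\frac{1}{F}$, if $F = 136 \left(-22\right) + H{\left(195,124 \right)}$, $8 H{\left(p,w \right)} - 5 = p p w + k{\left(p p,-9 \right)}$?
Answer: $\frac{4}{2345585} \approx 1.7053 \cdot 10^{-6}$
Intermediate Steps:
$k{\left(B,S \right)} = 1$ ($k{\left(B,S \right)} = -4 + 5 = 1$)
$H{\left(p,w \right)} = \frac{3}{4} + \frac{w p^{2}}{8}$ ($H{\left(p,w \right)} = \frac{5}{8} + \frac{p p w + 1}{8} = \frac{5}{8} + \frac{p^{2} w + 1}{8} = \frac{5}{8} + \frac{w p^{2} + 1}{8} = \frac{5}{8} + \frac{1 + w p^{2}}{8} = \frac{5}{8} + \left(\frac{1}{8} + \frac{w p^{2}}{8}\right) = \frac{3}{4} + \frac{w p^{2}}{8}$)
$F = \frac{2345585}{4}$ ($F = 136 \left(-22\right) + \left(\frac{3}{4} + \frac{1}{8} \cdot 124 \cdot 195^{2}\right) = -2992 + \left(\frac{3}{4} + \frac{1}{8} \cdot 124 \cdot 38025\right) = -2992 + \left(\frac{3}{4} + \frac{1178775}{2}\right) = -2992 + \frac{2357553}{4} = \frac{2345585}{4} \approx 5.864 \cdot 10^{5}$)
$\frac{1}{F} = \frac{1}{\frac{2345585}{4}} = \frac{4}{2345585}$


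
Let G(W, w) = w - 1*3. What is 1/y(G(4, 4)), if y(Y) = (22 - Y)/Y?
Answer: 1/21 ≈ 0.047619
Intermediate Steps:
G(W, w) = -3 + w (G(W, w) = w - 3 = -3 + w)
y(Y) = (22 - Y)/Y
1/y(G(4, 4)) = 1/((22 - (-3 + 4))/(-3 + 4)) = 1/((22 - 1*1)/1) = 1/(1*(22 - 1)) = 1/(1*21) = 1/21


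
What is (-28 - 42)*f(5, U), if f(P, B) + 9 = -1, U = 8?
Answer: 700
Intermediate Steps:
f(P, B) = -10 (f(P, B) = -9 - 1 = -10)
(-28 - 42)*f(5, U) = (-28 - 42)*(-10) = -70*(-10) = 700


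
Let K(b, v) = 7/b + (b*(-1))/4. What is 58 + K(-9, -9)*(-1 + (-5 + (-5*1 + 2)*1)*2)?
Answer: 1187/36 ≈ 32.972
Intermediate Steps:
K(b, v) = 7/b - b/4 (K(b, v) = 7/b - b*(¼) = 7/b - b/4)
58 + K(-9, -9)*(-1 + (-5 + (-5*1 + 2)*1)*2) = 58 + (7/(-9) - ¼*(-9))*(-1 + (-5 + (-5*1 + 2)*1)*2) = 58 + (7*(-⅑) + 9/4)*(-1 + (-5 + (-5 + 2)*1)*2) = 58 + (-7/9 + 9/4)*(-1 + (-5 - 3*1)*2) = 58 + 53*(-1 + (-5 - 3)*2)/36 = 58 + 53*(-1 - 8*2)/36 = 58 + 53*(-1 - 16)/36 = 58 + (53/36)*(-17) = 58 - 901/36 = 1187/36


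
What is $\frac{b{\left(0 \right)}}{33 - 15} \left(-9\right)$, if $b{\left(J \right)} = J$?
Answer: $0$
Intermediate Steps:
$\frac{b{\left(0 \right)}}{33 - 15} \left(-9\right) = \frac{0}{33 - 15} \left(-9\right) = \frac{0}{18} \left(-9\right) = 0 \cdot \frac{1}{18} \left(-9\right) = 0 \left(-9\right) = 0$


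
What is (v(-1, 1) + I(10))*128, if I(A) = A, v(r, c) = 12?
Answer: 2816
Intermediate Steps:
(v(-1, 1) + I(10))*128 = (12 + 10)*128 = 22*128 = 2816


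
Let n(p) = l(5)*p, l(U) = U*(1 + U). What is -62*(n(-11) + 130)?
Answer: 12400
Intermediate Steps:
n(p) = 30*p (n(p) = (5*(1 + 5))*p = (5*6)*p = 30*p)
-62*(n(-11) + 130) = -62*(30*(-11) + 130) = -62*(-330 + 130) = -62*(-200) = 12400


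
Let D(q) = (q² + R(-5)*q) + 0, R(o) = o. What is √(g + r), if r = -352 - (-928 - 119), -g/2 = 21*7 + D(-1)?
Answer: √389 ≈ 19.723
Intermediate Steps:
D(q) = q² - 5*q (D(q) = (q² - 5*q) + 0 = q² - 5*q)
g = -306 (g = -2*(21*7 - (-5 - 1)) = -2*(147 - 1*(-6)) = -2*(147 + 6) = -2*153 = -306)
r = 695 (r = -352 - (-928 - 1*119) = -352 - (-928 - 119) = -352 - 1*(-1047) = -352 + 1047 = 695)
√(g + r) = √(-306 + 695) = √389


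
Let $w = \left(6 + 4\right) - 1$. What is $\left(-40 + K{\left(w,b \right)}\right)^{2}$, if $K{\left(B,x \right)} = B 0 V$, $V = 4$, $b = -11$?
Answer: $1600$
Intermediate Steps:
$w = 9$ ($w = 10 - 1 = 9$)
$K{\left(B,x \right)} = 0$ ($K{\left(B,x \right)} = B 0 \cdot 4 = 0 \cdot 4 = 0$)
$\left(-40 + K{\left(w,b \right)}\right)^{2} = \left(-40 + 0\right)^{2} = \left(-40\right)^{2} = 1600$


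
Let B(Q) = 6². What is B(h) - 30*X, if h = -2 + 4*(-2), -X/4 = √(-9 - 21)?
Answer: 36 + 120*I*√30 ≈ 36.0 + 657.27*I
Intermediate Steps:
X = -4*I*√30 (X = -4*√(-9 - 21) = -4*I*√30 ≈ -21.909*I)
h = -10 (h = -2 - 8 = -10)
B(Q) = 36
B(h) - 30*X = 36 - (-120)*I*√30 = 36 + 120*I*√30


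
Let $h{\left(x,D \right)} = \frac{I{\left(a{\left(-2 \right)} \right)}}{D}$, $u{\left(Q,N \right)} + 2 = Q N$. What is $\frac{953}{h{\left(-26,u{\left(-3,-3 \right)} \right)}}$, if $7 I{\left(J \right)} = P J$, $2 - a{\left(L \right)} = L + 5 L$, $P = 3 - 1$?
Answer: $\frac{6671}{4} \approx 1667.8$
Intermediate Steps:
$P = 2$ ($P = 3 - 1 = 2$)
$a{\left(L \right)} = 2 - 6 L$ ($a{\left(L \right)} = 2 - \left(L + 5 L\right) = 2 - 6 L$)
$I{\left(J \right)} = \frac{2 J}{7}$
$u{\left(Q,N \right)} = -2 + N Q$ ($u{\left(Q,N \right)} = -2 + Q N = -2 + N Q$)
$h{\left(x,D \right)} = \frac{4}{D}$ ($h{\left(x,D \right)} = \frac{\frac{2}{7} \left(2 - -12\right)}{D} = \frac{\frac{2}{7} \left(2 + 12\right)}{D} = \frac{\frac{2}{7} \cdot 14}{D} = \frac{4}{D}$)
$\frac{953}{h{\left(-26,u{\left(-3,-3 \right)} \right)}} = \frac{953}{4 \frac{1}{-2 - -9}} = \frac{953}{4 \frac{1}{-2 + 9}} = \frac{953}{4 \cdot \frac{1}{7}} = \frac{953}{\frac{4}{7}} = 953 \cdot \frac{7}{4} = \frac{6671}{4}$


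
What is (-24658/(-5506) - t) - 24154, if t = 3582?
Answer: -76344879/2753 ≈ -27732.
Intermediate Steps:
(-24658/(-5506) - t) - 24154 = (-24658/(-5506) - 1*3582) - 24154 = (-24658*(-1/5506) - 3582) - 24154 = (12329/2753 - 3582) - 24154 = -9848917/2753 - 24154 = -76344879/2753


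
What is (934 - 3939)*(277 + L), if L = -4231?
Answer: 11881770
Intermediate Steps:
(934 - 3939)*(277 + L) = (934 - 3939)*(277 - 4231) = -3005*(-3954) = 11881770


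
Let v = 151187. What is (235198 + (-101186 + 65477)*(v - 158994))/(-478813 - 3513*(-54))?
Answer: -279015361/289111 ≈ -965.08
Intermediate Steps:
(235198 + (-101186 + 65477)*(v - 158994))/(-478813 - 3513*(-54)) = (235198 + (-101186 + 65477)*(151187 - 158994))/(-478813 - 3513*(-54)) = (235198 - 35709*(-7807))/(-478813 + 189702) = (235198 + 278780163)/(-289111) = 279015361*(-1/289111) = -279015361/289111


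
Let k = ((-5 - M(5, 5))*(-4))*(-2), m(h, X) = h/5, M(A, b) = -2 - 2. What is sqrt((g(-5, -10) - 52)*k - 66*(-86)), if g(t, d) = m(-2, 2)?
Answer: 2*sqrt(38095)/5 ≈ 78.072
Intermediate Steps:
M(A, b) = -4
m(h, X) = h/5 (m(h, X) = h*(1/5) = h/5)
g(t, d) = -2/5 (g(t, d) = (1/5)*(-2) = -2/5)
k = -8 (k = ((-5 - 1*(-4))*(-4))*(-2) = ((-5 + 4)*(-4))*(-2) = -1*(-4)*(-2) = 4*(-2) = -8)
sqrt((g(-5, -10) - 52)*k - 66*(-86)) = sqrt((-2/5 - 52)*(-8) - 66*(-86)) = sqrt(-262/5*(-8) + 5676) = sqrt(2096/5 + 5676) = sqrt(30476/5) = 2*sqrt(38095)/5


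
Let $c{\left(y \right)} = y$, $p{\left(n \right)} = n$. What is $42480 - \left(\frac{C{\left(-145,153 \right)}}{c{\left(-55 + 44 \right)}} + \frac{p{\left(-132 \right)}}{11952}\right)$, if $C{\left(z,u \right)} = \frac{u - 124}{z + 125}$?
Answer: $\frac{581761946}{13695} \approx 42480.0$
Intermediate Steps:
$C{\left(z,u \right)} = \frac{-124 + u}{125 + z}$
$42480 - \left(\frac{C{\left(-145,153 \right)}}{c{\left(-55 + 44 \right)}} + \frac{p{\left(-132 \right)}}{11952}\right) = 42480 - \left(\frac{\frac{1}{125 - 145} \left(-124 + 153\right)}{-55 + 44} - \frac{132}{11952}\right) = 42480 - \left(\frac{\frac{1}{-20} \cdot 29}{-11} - \frac{11}{996}\right) = 42480 - \left(\left(- \frac{1}{20}\right) 29 \left(- \frac{1}{11}\right) - \frac{11}{996}\right) = 42480 - \left(\left(- \frac{29}{20}\right) \left(- \frac{1}{11}\right) - \frac{11}{996}\right) = 42480 - \left(\frac{29}{220} - \frac{11}{996}\right) = 42480 - \frac{1654}{13695} = \frac{581761946}{13695}$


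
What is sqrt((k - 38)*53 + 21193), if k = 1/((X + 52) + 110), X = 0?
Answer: sqrt(6214102)/18 ≈ 138.49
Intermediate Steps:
k = 1/162 (k = 1/((0 + 52) + 110) = 1/(52 + 110) = 1/162 ≈ 0.0061728)
sqrt((k - 38)*53 + 21193) = sqrt((1/162 - 38)*53 + 21193) = sqrt(-6155/162*53 + 21193) = sqrt(-326215/162 + 21193) = sqrt(3107051/162) = sqrt(6214102)/18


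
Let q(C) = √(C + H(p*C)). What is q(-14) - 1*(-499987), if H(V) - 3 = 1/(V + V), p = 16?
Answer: 499987 + I*√34503/56 ≈ 4.9999e+5 + 3.317*I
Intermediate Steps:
H(V) = 3 + 1/(2*V) (H(V) = 3 + 1/(V + V) = 3 + 1/(2*V))
q(C) = √(3 + C + 1/(32*C)) (q(C) = √(C + (3 + 1/(2*((16*C))))) = √(C + (3 + (1/(16*C))/2)) = √(C + (3 + 1/(32*C))) = √(3 + C + 1/(32*C)))
q(-14) - 1*(-499987) = √(192 + 2/(-14) + 64*(-14))/8 - 1*(-499987) = √(192 + 2*(-1/14) - 896)/8 + 499987 = √(192 - ⅐ - 896)/8 + 499987 = √(-4929/7)/8 + 499987 = (I*√34503/7)/8 + 499987 = I*√34503/56 + 499987 = 499987 + I*√34503/56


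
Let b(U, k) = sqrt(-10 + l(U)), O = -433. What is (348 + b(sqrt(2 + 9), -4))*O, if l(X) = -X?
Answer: -150684 - 433*I*sqrt(10 + sqrt(11)) ≈ -1.5068e+5 - 1580.1*I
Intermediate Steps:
b(U, k) = sqrt(-10 - U)
(348 + b(sqrt(2 + 9), -4))*O = (348 + sqrt(-10 - sqrt(2 + 9)))*(-433) = (348 + sqrt(-10 - sqrt(11)))*(-433) = -150684 - 433*sqrt(-10 - sqrt(11))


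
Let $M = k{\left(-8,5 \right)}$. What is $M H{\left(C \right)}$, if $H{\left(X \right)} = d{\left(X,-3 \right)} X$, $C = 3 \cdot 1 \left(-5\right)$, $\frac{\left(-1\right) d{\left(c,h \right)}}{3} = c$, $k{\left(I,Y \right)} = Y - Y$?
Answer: $0$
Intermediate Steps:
$k{\left(I,Y \right)} = 0$
$M = 0$
$d{\left(c,h \right)} = - 3 c$
$C = -15$ ($C = 3 \left(-5\right) = -15$)
$H{\left(X \right)} = - 3 X^{2}$ ($H{\left(X \right)} = - 3 X X = - 3 X^{2}$)
$M H{\left(C \right)} = 0 \left(- 3 \left(-15\right)^{2}\right) = 0 \left(\left(-3\right) 225\right) = 0 \left(-675\right) = 0$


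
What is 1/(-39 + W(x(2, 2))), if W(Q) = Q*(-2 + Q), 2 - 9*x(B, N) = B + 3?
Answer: -9/344 ≈ -0.026163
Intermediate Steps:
x(B, N) = -1/9 - B/9 (x(B, N) = 2/9 - (B + 3)/9 = 2/9 - (3 + B)/9 = 2/9 + (-1/3 - B/9) = -1/9 - B/9)
1/(-39 + W(x(2, 2))) = 1/(-39 + (-1/9 - 1/9*2)*(-2 + (-1/9 - 1/9*2))) = 1/(-39 + (-1/9 - 2/9)*(-2 + (-1/9 - 2/9))) = 1/(-39 - (-2 - 1/3)/3) = 1/(-39 - 1/3*(-7/3)) = 1/(-39 + 7/9) = 1/(-344/9) = -9/344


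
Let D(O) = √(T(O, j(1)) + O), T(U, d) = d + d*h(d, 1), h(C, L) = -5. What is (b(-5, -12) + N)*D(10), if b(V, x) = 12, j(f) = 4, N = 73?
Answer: 85*I*√6 ≈ 208.21*I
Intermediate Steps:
T(U, d) = -4*d (T(U, d) = d + d*(-5) = d - 5*d = -4*d)
D(O) = √(-16 + O) (D(O) = √(-4*4 + O) = √(-16 + O))
(b(-5, -12) + N)*D(10) = (12 + 73)*√(-16 + 10) = 85*√(-6) = 85*(I*√6) = 85*I*√6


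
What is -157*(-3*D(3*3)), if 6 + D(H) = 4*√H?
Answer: 2826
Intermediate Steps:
D(H) = -6 + 4*√H
-157*(-3*D(3*3)) = -157*(-3*(-6 + 4*√(3*3))) = -157*(-3*(-6 + 4*√9)) = -157*(-3*(-6 + 4*3)) = -157*(-3*(-6 + 12)) = -157*(-3*6) = -(-2826) = -157*(-18) = 2826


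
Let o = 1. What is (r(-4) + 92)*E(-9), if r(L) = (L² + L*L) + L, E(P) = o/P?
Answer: -40/3 ≈ -13.333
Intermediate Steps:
E(P) = 1/P
r(L) = L + 2*L² (r(L) = (L² + L²) + L = 2*L² + L = L + 2*L²)
(r(-4) + 92)*E(-9) = (-4*(1 + 2*(-4)) + 92)/(-9) = (-4*(1 - 8) + 92)*(-⅑) = (-4*(-7) + 92)*(-⅑) = (28 + 92)*(-⅑) = 120*(-⅑) = -40/3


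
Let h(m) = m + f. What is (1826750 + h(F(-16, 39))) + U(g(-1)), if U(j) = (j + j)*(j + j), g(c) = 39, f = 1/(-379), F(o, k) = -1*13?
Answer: 694639158/379 ≈ 1.8328e+6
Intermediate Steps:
F(o, k) = -13
f = -1/379 ≈ -0.0026385
h(m) = -1/379 + m (h(m) = m - 1/379 = -1/379 + m)
U(j) = 4*j² (U(j) = (2*j)*(2*j) = 4*j²)
(1826750 + h(F(-16, 39))) + U(g(-1)) = (1826750 + (-1/379 - 13)) + 4*39² = (1826750 - 4928/379) + 4*1521 = 692333322/379 + 6084 = 694639158/379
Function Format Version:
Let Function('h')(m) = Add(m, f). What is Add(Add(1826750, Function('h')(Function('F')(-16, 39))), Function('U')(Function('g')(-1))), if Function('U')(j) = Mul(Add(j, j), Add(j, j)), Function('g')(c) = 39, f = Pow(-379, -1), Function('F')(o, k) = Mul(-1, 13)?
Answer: Rational(694639158, 379) ≈ 1.8328e+6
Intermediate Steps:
Function('F')(o, k) = -13
f = Rational(-1, 379) ≈ -0.0026385
Function('h')(m) = Add(Rational(-1, 379), m) (Function('h')(m) = Add(m, Rational(-1, 379)) = Add(Rational(-1, 379), m))
Function('U')(j) = Mul(4, Pow(j, 2)) (Function('U')(j) = Mul(Mul(2, j), Mul(2, j)) = Mul(4, Pow(j, 2)))
Add(Add(1826750, Function('h')(Function('F')(-16, 39))), Function('U')(Function('g')(-1))) = Add(Add(1826750, Add(Rational(-1, 379), -13)), Mul(4, Pow(39, 2))) = Add(Add(1826750, Rational(-4928, 379)), Mul(4, 1521)) = Add(Rational(692333322, 379), 6084) = Rational(694639158, 379)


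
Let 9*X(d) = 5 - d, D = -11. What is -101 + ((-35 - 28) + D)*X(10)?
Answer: -539/9 ≈ -59.889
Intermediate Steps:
X(d) = 5/9 - d/9 (X(d) = (5 - d)/9 = 5/9 - d/9)
-101 + ((-35 - 28) + D)*X(10) = -101 + ((-35 - 28) - 11)*(5/9 - 1/9*10) = -101 + (-63 - 11)*(5/9 - 10/9) = -101 - 74*(-5/9) = -101 + 370/9 = -539/9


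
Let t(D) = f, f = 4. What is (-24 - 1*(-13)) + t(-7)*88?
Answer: 341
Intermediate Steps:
t(D) = 4
(-24 - 1*(-13)) + t(-7)*88 = (-24 - 1*(-13)) + 4*88 = (-24 + 13) + 352 = -11 + 352 = 341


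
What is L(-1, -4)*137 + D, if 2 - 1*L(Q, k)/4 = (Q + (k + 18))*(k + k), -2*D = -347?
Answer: 116523/2 ≈ 58262.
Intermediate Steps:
D = 347/2 (D = -½*(-347) = 347/2 ≈ 173.50)
L(Q, k) = 8 - 8*k*(18 + Q + k) (L(Q, k) = 8 - 4*(Q + (k + 18))*(k + k) = 8 - 4*(Q + (18 + k))*2*k = 8 - 4*(18 + Q + k)*2*k = 8 - 8*k*(18 + Q + k))
L(-1, -4)*137 + D = (8 - 144*(-4) - 8*(-4)² - 8*(-1)*(-4))*137 + 347/2 = (8 + 576 - 8*16 - 32)*137 + 347/2 = (8 + 576 - 128 - 32)*137 + 347/2 = 424*137 + 347/2 = 58088 + 347/2 = 116523/2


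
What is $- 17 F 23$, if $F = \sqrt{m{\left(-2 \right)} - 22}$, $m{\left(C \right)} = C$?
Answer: $- 782 i \sqrt{6} \approx - 1915.5 i$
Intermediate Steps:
$F = 2 i \sqrt{6}$ ($F = \sqrt{-2 - 22} = \sqrt{-24} = 2 i \sqrt{6} \approx 4.899 i$)
$- 17 F 23 = - 17 \cdot 2 i \sqrt{6} \cdot 23 = - 34 i \sqrt{6} \cdot 23 = - 782 i \sqrt{6}$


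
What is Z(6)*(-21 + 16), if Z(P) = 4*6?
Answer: -120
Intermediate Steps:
Z(P) = 24
Z(6)*(-21 + 16) = 24*(-21 + 16) = 24*(-5) = -120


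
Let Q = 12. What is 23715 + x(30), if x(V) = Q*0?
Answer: 23715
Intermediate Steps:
x(V) = 0 (x(V) = 12*0 = 0)
23715 + x(30) = 23715 + 0 = 23715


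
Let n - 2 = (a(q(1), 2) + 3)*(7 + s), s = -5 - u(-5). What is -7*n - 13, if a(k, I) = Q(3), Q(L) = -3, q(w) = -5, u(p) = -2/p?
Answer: -27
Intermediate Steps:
a(k, I) = -3
s = -27/5 (s = -5 - (-2)/(-5) = -5 - (-2)*(-1)/5 = -5 - 1*2/5 = -5 - 2/5 = -27/5 ≈ -5.4000)
n = 2 (n = 2 + (-3 + 3)*(7 - 27/5) = 2 + 0*(8/5) = 2 + 0 = 2)
-7*n - 13 = -7*2 - 13 = -14 - 13 = -27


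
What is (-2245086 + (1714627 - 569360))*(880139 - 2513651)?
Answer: 1796567534328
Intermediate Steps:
(-2245086 + (1714627 - 569360))*(880139 - 2513651) = (-2245086 + 1145267)*(-1633512) = -1099819*(-1633512) = 1796567534328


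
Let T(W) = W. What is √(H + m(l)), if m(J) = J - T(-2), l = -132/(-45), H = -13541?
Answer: I*√3045615/15 ≈ 116.34*I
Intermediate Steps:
l = 44/15 (l = -132*(-1/45) = 44/15 ≈ 2.9333)
m(J) = 2 + J (m(J) = J - 1*(-2) = J + 2 = 2 + J)
√(H + m(l)) = √(-13541 + (2 + 44/15)) = √(-13541 + 74/15) = √(-203041/15) = I*√3045615/15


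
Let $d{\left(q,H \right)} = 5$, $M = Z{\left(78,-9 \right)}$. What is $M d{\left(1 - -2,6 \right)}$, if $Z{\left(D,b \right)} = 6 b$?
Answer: $-270$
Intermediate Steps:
$M = -54$ ($M = 6 \left(-9\right) = -54$)
$M d{\left(1 - -2,6 \right)} = \left(-54\right) 5 = -270$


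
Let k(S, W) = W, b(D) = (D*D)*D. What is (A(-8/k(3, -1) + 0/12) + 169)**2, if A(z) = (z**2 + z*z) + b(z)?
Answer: 654481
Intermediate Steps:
b(D) = D**3 (b(D) = D**2*D = D**3)
A(z) = z**3 + 2*z**2 (A(z) = (z**2 + z*z) + z**3 = (z**2 + z**2) + z**3 = 2*z**2 + z**3 = z**3 + 2*z**2)
(A(-8/k(3, -1) + 0/12) + 169)**2 = ((-8/(-1) + 0/12)**2*(2 + (-8/(-1) + 0/12)) + 169)**2 = ((-8*(-1) + 0*(1/12))**2*(2 + (-8*(-1) + 0*(1/12))) + 169)**2 = ((8 + 0)**2*(2 + (8 + 0)) + 169)**2 = (8**2*(2 + 8) + 169)**2 = (64*10 + 169)**2 = (640 + 169)**2 = 809**2 = 654481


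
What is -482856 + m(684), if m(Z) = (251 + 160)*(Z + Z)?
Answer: 79392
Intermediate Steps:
m(Z) = 822*Z (m(Z) = 411*(2*Z) = 822*Z)
-482856 + m(684) = -482856 + 822*684 = -482856 + 562248 = 79392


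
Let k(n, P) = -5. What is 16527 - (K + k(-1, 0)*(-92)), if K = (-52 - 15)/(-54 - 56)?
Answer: 1767303/110 ≈ 16066.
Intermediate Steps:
K = 67/110 (K = -67/(-110) = -67*(-1/110) = 67/110 ≈ 0.60909)
16527 - (K + k(-1, 0)*(-92)) = 16527 - (67/110 - 5*(-92)) = 16527 - (67/110 + 460) = 16527 - 1*50667/110 = 16527 - 50667/110 = 1767303/110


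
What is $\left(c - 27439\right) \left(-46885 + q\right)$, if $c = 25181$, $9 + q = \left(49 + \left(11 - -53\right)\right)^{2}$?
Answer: $77054250$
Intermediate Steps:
$q = 12760$ ($q = -9 + \left(49 + \left(11 - -53\right)\right)^{2} = -9 + \left(49 + \left(11 + 53\right)\right)^{2} = -9 + \left(49 + 64\right)^{2} = -9 + 113^{2} = -9 + 12769 = 12760$)
$\left(c - 27439\right) \left(-46885 + q\right) = \left(25181 - 27439\right) \left(-46885 + 12760\right) = \left(-2258\right) \left(-34125\right) = 77054250$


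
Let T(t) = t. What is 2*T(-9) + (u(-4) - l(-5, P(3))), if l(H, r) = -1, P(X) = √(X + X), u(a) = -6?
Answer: -23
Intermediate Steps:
P(X) = √2*√X (P(X) = √(2*X) = √2*√X)
2*T(-9) + (u(-4) - l(-5, P(3))) = 2*(-9) + (-6 - 1*(-1)) = -18 + (-6 + 1) = -18 - 5 = -23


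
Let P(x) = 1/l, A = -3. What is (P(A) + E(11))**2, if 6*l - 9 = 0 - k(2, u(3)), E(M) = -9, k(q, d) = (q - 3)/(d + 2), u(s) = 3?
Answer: 36864/529 ≈ 69.686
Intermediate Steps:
k(q, d) = (-3 + q)/(2 + d)
l = 23/15 (l = 3/2 + (0 - (-3 + 2)/(2 + 3))/6 = 3/2 + (0 - (-1)/5)/6 = 3/2 + (0 - 1*(-1/5))/6 = 3/2 + (0 + 1/5)/6 = 3/2 + (1/6)*(1/5) = 3/2 + 1/30 = 23/15 ≈ 1.5333)
P(x) = 15/23 (P(x) = 1/(23/15) = 15/23)
(P(A) + E(11))**2 = (15/23 - 9)**2 = (-192/23)**2 = 36864/529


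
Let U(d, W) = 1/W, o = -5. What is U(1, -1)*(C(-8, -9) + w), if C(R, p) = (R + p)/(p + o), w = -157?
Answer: 2181/14 ≈ 155.79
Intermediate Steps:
C(R, p) = (R + p)/(-5 + p) (C(R, p) = (R + p)/(p - 5) = (R + p)/(-5 + p))
U(1, -1)*(C(-8, -9) + w) = ((-8 - 9)/(-5 - 9) - 157)/(-1) = -(-17/(-14) - 157) = -(-1/14*(-17) - 157) = -(17/14 - 157) = -1*(-2181/14) = 2181/14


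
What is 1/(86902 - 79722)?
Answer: 1/7180 ≈ 0.00013928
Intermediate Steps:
1/(86902 - 79722) = 1/7180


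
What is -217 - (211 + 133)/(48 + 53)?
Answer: -22261/101 ≈ -220.41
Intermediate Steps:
-217 - (211 + 133)/(48 + 53) = -217 - 344/101 = -22261/101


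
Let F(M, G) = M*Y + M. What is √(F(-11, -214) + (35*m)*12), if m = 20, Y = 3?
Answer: 2*√2089 ≈ 91.411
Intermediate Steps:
F(M, G) = 4*M (F(M, G) = M*3 + M = 3*M + M = 4*M)
√(F(-11, -214) + (35*m)*12) = √(4*(-11) + (35*20)*12) = √(-44 + 700*12) = √(-44 + 8400) = √8356 = 2*√2089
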